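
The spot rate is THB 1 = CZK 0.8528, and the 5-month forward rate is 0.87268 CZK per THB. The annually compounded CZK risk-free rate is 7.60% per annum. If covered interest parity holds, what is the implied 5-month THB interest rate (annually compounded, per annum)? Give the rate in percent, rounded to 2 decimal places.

T = 5/12 years.
CIP gives F = S · g_CZK/g_THB, so g_CZK/g_THB = 0.87268/0.8528 = 1.0233114.
CZK growth factor: (1 + 0.0760)^(5/12) = 1.0309916.
Hence g_THB = 1.0075052.
Annualise: 1.0075052^(12/5) − 1 = 0.018107 = 1.81%.

1.81%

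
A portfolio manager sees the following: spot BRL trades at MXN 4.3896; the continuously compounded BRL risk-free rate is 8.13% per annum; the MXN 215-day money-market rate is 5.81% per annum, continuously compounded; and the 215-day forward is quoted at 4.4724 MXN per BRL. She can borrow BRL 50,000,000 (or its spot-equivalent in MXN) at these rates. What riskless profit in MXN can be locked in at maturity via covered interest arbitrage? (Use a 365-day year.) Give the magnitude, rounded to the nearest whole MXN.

T = 215/365 years.
Invest the BRL and cover forward: 50,000,000 × 1.04905424696 × 4.4724 = MXN 234,589,510.71.
Convert at spot and invest in MXN: 50,000,000 × 4.3896 × 1.03481564251 = MXN 227,121,337.22.
The quoted forward overvalues BRL, so borrow MXN, buy BRL at spot, deposit the BRL at 8.13%, and sell the proceeds forward at 4.4724.
The gap between the two covered legs is MXN 7,468,173.

MXN 7,468,173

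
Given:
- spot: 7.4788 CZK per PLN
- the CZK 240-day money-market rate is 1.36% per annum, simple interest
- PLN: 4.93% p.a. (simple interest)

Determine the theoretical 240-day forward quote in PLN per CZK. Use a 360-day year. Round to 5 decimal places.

0.13687

T = 240/360 years.
CZK growth factor: 1 + 0.0136×240/360 = 1.0090667.
PLN growth factor: 1 + 0.0493×240/360 = 1.0328667.
CIP: F = S · (grow CZK)/(grow PLN) = 7.4788 × 1.0090667/1.0328667 = 7.306469 CZK per PLN.
Invert for PLN per CZK: 1 / 7.306469 = 0.13687.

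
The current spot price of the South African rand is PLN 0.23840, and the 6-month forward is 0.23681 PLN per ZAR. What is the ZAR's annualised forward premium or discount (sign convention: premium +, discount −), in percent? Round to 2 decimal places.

-1.33%

T = 6/12 years.
Period premium: (0.23681 − 0.2384)/0.2384 = -0.0066695.
Per annum: -0.0066695 / (6/12) = -0.013339 = -1.33%.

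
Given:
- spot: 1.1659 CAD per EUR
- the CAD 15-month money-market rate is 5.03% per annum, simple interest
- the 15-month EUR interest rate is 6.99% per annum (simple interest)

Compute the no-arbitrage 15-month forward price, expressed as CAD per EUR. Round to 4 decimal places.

T = 15/12 years.
Growth of 1 CAD over T: 1 + 0.0503×15/12 = 1.062875.
EUR growth factor: 1 + 0.0699×15/12 = 1.087375.
Forward (CAD per EUR) = 1.1659 × 1.062875 / 1.087375 = 1.139631.

1.1396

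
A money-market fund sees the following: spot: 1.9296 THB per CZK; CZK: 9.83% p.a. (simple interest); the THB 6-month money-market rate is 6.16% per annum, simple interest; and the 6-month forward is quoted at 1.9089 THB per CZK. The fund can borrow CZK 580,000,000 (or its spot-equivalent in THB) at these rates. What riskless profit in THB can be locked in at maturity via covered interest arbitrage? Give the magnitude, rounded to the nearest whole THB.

T = 6/12 years.
Route A — deposit CZK, sell forward: 580,000,000 × 1.049150 × 1.9089 = THB 1,161,579,012.30.
Route B — convert at spot, deposit THB: 580,000,000 × 1.9296 × 1.030800 = THB 1,153,638,374.40.
The quoted forward overvalues CZK, so borrow THB, buy CZK at spot, deposit the CZK at 9.83%, and sell the proceeds forward at 1.9089.
Profit = 1,161,579,012.30 − 1,153,638,374.40 = THB 7,940,638.

THB 7,940,638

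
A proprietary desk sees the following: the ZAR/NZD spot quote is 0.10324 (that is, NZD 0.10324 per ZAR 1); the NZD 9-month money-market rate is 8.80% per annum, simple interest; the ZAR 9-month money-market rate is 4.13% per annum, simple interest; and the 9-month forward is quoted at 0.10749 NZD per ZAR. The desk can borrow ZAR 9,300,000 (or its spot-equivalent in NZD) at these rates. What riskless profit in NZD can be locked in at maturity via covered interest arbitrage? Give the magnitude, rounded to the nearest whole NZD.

NZD 7,121

T = 9/12 years.
Invest the ZAR and cover forward: 9,300,000 × 1.030975 × 0.10749 = NZD 1,030,621.38.
Convert at spot and invest in NZD: 9,300,000 × 0.10324 × 1.066000 = NZD 1,023,500.71.
The quoted forward overvalues ZAR, so borrow NZD, buy ZAR at spot, deposit the ZAR at 4.13%, and sell the proceeds forward at 0.10749.
Profit = 1,030,621.38 − 1,023,500.71 = NZD 7,121.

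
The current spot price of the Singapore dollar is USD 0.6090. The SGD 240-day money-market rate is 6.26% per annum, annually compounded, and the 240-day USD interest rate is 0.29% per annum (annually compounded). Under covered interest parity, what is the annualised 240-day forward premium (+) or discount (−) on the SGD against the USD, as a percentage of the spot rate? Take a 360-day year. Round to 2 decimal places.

T = 240/360 years.
F = S · g_USD/g_SGD = 0.609 × 1.0019324/1.0413096 = 0.5859706.
(F − S)/S ÷ T = (0.5859706 − 0.609)/0.609/(240/360) = -0.056723 → -5.67%.

-5.67%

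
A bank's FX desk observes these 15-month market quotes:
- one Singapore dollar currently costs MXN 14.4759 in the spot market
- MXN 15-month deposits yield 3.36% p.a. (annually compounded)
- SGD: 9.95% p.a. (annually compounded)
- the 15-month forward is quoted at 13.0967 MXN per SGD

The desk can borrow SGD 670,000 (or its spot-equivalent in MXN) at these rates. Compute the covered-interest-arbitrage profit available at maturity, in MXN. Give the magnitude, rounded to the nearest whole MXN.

T = 15/12 years.
Invest the SGD and cover forward: 670,000 × 1.125885023 × 13.0967 = MXN 9,879,403.52.
Convert at spot and invest in MXN: 670,000 × 14.4759 × 1.04217494 = MXN 10,107,901.54.
The quoted forward undervalues SGD, so borrow SGD, convert to MXN at spot, deposit the MXN at 3.36%, and buy SGD forward at 13.0967 to cover the loan.
Arbitrage profit = |9,879,403.52 − 10,107,901.54| = MXN 228,498.

MXN 228,498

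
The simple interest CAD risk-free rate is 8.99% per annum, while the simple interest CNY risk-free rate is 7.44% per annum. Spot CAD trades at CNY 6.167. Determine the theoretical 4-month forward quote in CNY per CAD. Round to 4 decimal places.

T = 4/12 years.
CNY growth factor: 1 + 0.0744×4/12 = 1.024800.
CAD growth factor: 1 + 0.0899×4/12 = 1.0299667.
So F = 6.167 × 1.024800 / 1.0299667 = 6.136064 (CNY/CAD).

6.1361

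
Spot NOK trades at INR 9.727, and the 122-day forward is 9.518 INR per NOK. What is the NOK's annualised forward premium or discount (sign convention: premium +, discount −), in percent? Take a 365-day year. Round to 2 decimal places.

-6.43%

T = 122/365 years.
NOK trades forward at -2.14866% vs spot over the period.
Annualise by dividing by T: -0.0214866 / (122/365) = -0.064284 → -6.43%.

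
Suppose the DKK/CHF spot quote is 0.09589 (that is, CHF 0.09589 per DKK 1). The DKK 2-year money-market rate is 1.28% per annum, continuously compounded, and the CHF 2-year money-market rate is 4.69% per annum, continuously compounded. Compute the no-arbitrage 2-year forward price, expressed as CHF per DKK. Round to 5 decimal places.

T = 2 years.
CHF growth factor: e^(0.0469×2) = 1.0983401.
DKK growth factor: e^(0.0128×2) = 1.0259305.
Forward (CHF per DKK) = 0.09589 × 1.0983401 / 1.0259305 = 0.1026579.

0.10266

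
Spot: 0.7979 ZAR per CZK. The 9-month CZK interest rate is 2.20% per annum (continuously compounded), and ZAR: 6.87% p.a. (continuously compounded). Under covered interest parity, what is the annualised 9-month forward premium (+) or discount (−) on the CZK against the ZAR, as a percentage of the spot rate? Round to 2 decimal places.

+4.75%

T = 9/12 years.
CIP forward (ZAR per CZK) = 0.7979 × 1.0528755/1.0166369 = 0.8263416.
(F − S)/S ÷ T = (0.8263416 − 0.7979)/0.7979/(9/12) = 0.047527 → 4.75%.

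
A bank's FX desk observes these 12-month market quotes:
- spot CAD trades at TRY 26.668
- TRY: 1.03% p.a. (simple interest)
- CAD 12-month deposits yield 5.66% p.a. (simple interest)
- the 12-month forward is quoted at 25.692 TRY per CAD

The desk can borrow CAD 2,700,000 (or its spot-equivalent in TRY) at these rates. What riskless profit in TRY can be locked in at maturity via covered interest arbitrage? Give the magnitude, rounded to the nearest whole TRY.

T = 1 year.
Invest the CAD and cover forward: 2,700,000 × 1.056600 × 25.692 = TRY 73,294,651.44.
Convert at spot and invest in TRY: 2,700,000 × 26.668 × 1.010300 = TRY 72,745,237.08.
The quoted forward overvalues CAD, so borrow TRY, buy CAD at spot, deposit the CAD at 5.66%, and sell the proceeds forward at 25.692.
The gap between the two covered legs is TRY 549,414.

TRY 549,414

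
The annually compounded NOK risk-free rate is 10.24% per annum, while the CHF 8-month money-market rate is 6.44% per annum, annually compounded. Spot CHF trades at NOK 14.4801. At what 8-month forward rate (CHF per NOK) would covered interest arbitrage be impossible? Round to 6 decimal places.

0.067464

T = 8/12 years.
Growth of 1 NOK over T: (1 + 0.1024)^(8/12) = 1.0671516.
CHF accumulates by (1 + 0.0644)^(8/12) = 1.0424852.
So F = 14.4801 × 1.0671516 / 1.0424852 = 14.82272 (NOK/CHF).
Invert for CHF per NOK: 1 / 14.82272 = 0.067464.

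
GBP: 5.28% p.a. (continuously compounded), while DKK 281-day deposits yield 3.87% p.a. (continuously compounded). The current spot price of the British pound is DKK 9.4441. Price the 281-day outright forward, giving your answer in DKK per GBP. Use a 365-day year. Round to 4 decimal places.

T = 281/365 years.
Growth of 1 DKK over T: e^(0.0387×281/365) = 1.030242.
GBP accumulates by e^(0.0528×281/365) = 1.0414862.
Forward (DKK per GBP) = 9.4441 × 1.030242 / 1.0414862 = 9.342139.

9.3421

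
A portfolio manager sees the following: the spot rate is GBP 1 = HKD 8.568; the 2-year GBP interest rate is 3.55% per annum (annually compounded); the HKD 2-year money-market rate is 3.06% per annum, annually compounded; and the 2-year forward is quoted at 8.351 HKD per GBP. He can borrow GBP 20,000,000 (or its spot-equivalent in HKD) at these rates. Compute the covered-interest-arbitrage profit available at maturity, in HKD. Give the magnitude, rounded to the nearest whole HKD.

HKD 2,918,780

T = 2 years.
Invest the GBP and cover forward: 20,000,000 × 1.07226025 × 8.351 = HKD 179,088,906.96.
Convert at spot and invest in HKD: 20,000,000 × 8.568 × 1.06213636 = HKD 182,007,686.65.
The quoted forward undervalues GBP, so borrow GBP, convert to HKD at spot, deposit the HKD at 3.06%, and buy GBP forward at 8.351 to cover the loan.
Profit = 182,007,686.65 − 179,088,906.96 = HKD 2,918,780.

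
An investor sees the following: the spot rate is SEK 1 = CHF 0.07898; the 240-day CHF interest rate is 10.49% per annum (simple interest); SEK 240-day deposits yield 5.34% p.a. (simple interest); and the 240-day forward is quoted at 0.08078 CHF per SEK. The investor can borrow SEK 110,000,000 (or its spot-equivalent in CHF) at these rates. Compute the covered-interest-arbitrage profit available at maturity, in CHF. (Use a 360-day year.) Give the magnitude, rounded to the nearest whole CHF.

CHF 93,232

T = 240/360 years.
Keep in SEK, deliver into the forward: 110,000,000·1.035600·0.08078 = CHF 9,202,134.48.
Swap to CHF now, deposit: 110,000,000·0.07898·1.069933333 = CHF 9,295,366.81.
The quoted forward undervalues SEK, so borrow SEK, convert to CHF at spot, deposit the CHF at 10.49%, and buy SEK forward at 0.08078 to cover the loan.
Profit = 9,295,366.81 − 9,202,134.48 = CHF 93,232.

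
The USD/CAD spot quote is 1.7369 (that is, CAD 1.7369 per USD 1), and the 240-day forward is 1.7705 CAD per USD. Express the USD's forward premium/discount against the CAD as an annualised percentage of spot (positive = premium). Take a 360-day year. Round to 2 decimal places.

T = 240/360 years.
(F − S)/S = (1.7705 − 1.7369)/1.7369 = 0.0193448.
Annualise by dividing by T: 0.0193448 / (240/360) = 0.029017 → 2.90%.

+2.90%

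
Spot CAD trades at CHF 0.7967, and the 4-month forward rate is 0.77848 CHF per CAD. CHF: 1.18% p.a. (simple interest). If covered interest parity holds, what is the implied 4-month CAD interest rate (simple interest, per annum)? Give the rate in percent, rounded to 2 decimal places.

8.23%

T = 4/12 years.
F/S = 0.77848/0.7967 = 0.9771307 = (growth of CHF) / (growth of CAD).
The CHF side grows by 1 + 0.0118×4/12 = 1.0039333.
That pins the CAD growth at 1.0274299.
r = (1.0274299 − 1)/(4/12) = 0.082290 → 8.23%.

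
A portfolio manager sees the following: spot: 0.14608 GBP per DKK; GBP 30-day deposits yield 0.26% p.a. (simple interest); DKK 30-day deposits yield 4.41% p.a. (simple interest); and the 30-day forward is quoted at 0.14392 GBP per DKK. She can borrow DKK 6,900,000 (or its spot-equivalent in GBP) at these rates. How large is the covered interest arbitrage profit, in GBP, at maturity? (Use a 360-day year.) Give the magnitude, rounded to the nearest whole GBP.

GBP 11,473

T = 30/360 years.
Route A — deposit DKK, sell forward: 6,900,000 × 1.003675 × 0.14392 = GBP 996,697.45.
Route B — convert at spot, deposit GBP: 6,900,000 × 0.14608 × 1.000216667 = GBP 1,008,170.39.
The quoted forward undervalues DKK, so borrow DKK, convert to GBP at spot, deposit the GBP at 0.26%, and buy DKK forward at 0.14392 to cover the loan.
Arbitrage profit = |996,697.45 − 1,008,170.39| = GBP 11,473.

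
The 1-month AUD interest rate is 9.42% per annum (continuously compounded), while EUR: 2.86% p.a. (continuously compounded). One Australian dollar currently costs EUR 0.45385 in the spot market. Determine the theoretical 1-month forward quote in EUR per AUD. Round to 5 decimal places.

0.45138

T = 1/12 years.
EUR growth factor: e^(0.0286×1/12) = 1.0023862.
AUD accumulates by e^(0.0942×1/12) = 1.0078809.
Forward (EUR per AUD) = 0.45385 × 1.0023862 / 1.0078809 = 0.4513757.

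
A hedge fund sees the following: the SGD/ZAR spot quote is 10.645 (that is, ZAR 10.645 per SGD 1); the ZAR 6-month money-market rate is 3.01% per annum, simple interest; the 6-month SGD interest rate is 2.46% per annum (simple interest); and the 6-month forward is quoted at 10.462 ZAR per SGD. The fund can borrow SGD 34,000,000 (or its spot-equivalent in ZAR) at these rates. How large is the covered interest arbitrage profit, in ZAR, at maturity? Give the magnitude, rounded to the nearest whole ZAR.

ZAR 7,293,838

T = 6/12 years.
Invest the SGD and cover forward: 34,000,000 × 1.012300 × 10.462 = ZAR 360,083,208.40.
Convert at spot and invest in ZAR: 34,000,000 × 10.645 × 1.015050 = ZAR 367,377,046.50.
The quoted forward undervalues SGD, so borrow SGD, convert to ZAR at spot, deposit the ZAR at 3.01%, and buy SGD forward at 10.462 to cover the loan.
Profit = 367,377,046.50 − 360,083,208.40 = ZAR 7,293,838.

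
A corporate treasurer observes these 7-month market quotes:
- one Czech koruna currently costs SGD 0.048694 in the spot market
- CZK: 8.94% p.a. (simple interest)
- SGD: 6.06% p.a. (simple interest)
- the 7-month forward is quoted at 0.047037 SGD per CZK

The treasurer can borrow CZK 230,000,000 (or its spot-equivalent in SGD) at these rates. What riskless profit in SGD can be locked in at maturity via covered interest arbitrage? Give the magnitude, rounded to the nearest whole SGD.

T = 7/12 years.
Invest the CZK and cover forward: 230,000,000 × 1.052150 × 0.047037 = SGD 11,382,695.30.
Convert at spot and invest in SGD: 230,000,000 × 0.048694 × 1.035350 = SGD 11,595,526.57.
The quoted forward undervalues CZK, so borrow CZK, convert to SGD at spot, deposit the SGD at 6.06%, and buy CZK forward at 0.047037 to cover the loan.
Profit = 11,595,526.57 − 11,382,695.30 = SGD 212,831.

SGD 212,831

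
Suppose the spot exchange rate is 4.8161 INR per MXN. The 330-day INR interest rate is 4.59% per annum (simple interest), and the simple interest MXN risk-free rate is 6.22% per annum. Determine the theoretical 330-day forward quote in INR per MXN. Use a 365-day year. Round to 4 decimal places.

T = 330/365 years.
INR accumulates by 1 + 0.0459×330/365 = 1.0414986.
MXN accumulates by 1 + 0.0622×330/365 = 1.0562356.
CIP: F = S · (grow INR)/(grow MXN) = 4.8161 × 1.0414986/1.0562356 = 4.748904 INR per MXN.

4.7489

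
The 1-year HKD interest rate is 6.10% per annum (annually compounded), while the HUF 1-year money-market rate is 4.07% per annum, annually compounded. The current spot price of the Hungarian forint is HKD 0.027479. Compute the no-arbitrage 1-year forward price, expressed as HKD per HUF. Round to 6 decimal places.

0.028015

T = 1 year.
Growth of 1 HKD over T: (1 + 0.0610)^1 = 1.061000.
Growth of 1 HUF over T: (1 + 0.0407)^1 = 1.040700.
Forward (HKD per HUF) = 0.027479 × 1.061000 / 1.040700 = 0.02801501.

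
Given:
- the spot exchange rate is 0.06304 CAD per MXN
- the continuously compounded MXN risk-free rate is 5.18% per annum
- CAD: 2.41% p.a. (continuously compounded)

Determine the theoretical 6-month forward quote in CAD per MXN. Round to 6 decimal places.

T = 6/12 years.
CAD growth factor: e^(0.0241×6/12) = 1.0121229.
MXN growth factor: e^(0.0518×6/12) = 1.0262383.
CIP: F = S · (grow CAD)/(grow MXN) = 0.06304 × 1.0121229/1.0262383 = 0.06217292 CAD per MXN.

0.062173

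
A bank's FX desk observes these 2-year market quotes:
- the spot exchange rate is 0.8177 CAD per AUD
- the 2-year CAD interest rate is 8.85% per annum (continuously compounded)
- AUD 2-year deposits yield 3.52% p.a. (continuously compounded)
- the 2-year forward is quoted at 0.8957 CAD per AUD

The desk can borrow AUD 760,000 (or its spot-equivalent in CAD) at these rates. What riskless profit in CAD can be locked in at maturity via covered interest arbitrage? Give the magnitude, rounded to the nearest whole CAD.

CAD 11,402

T = 2 years.
Route A — deposit AUD, sell forward: 760,000 × 1.07293727 × 0.8957 = CAD 730,382.73.
Route B — convert at spot, deposit CAD: 760,000 × 0.8177 × 1.19363109 = CAD 741,784.43.
The quoted forward undervalues AUD, so borrow AUD, convert to CAD at spot, deposit the CAD at 8.85%, and buy AUD forward at 0.8957 to cover the loan.
Profit = 741,784.43 − 730,382.73 = CAD 11,402.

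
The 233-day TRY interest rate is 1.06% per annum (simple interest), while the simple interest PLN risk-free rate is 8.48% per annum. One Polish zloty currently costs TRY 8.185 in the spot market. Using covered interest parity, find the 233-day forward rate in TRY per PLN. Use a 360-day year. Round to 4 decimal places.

T = 233/360 years.
TRY growth factor: 1 + 0.0106×233/360 = 1.0068606.
Growth of 1 PLN over T: 1 + 0.0848×233/360 = 1.0548844.
So F = 8.185 × 1.0068606 / 1.0548844 = 7.812376 (TRY/PLN).

7.8124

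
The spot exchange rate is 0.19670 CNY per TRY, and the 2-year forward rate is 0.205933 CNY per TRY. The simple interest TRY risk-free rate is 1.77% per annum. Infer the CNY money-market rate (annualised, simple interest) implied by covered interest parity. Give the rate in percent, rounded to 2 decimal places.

4.20%

T = 2 years.
By CIP, F/S equals the CNY-to-TRY growth ratio: 0.205933/0.1967 = 1.0469395.
The TRY side grows by 1 + 0.0177×2 = 1.035400.
That pins the CNY growth at 1.0840012.
r = (1.0840012 − 1)/2 = 0.042001 → 4.20%.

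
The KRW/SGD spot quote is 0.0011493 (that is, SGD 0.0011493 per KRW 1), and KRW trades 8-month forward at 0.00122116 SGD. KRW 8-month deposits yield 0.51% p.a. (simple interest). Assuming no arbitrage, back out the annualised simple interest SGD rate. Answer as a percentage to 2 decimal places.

T = 8/12 years.
F/S = 0.00122116/0.0011493 = 1.0625250 = (growth of SGD) / (growth of KRW).
The KRW side grows by 1 + 0.0051×8/12 = 1.003400.
Hence g_SGD = 1.0661376.
r = (1.0661376 − 1)/(8/12) = 0.099206 → 9.92%.

9.92%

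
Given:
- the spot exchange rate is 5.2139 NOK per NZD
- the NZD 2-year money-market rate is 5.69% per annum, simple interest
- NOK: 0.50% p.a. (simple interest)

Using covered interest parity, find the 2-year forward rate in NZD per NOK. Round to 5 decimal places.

T = 2 years.
Growth of 1 NOK over T: 1 + 0.0050×2 = 1.010000.
NZD growth factor: 1 + 0.0569×2 = 1.113800.
Forward (NOK per NZD) = 5.2139 × 1.010000 / 1.113800 = 4.727993.
Quoted the other way: 1/4.727993 = 0.21151 NZD per NOK.

0.21151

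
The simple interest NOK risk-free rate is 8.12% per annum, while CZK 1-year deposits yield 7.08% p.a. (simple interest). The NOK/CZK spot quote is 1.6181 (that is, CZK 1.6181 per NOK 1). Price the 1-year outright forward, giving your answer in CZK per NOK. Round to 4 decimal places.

1.6025

T = 1 year.
CZK growth factor: 1 + 0.0708×1 = 1.070800.
NOK growth factor: 1 + 0.0812×1 = 1.081200.
CIP: F = S · (grow CZK)/(grow NOK) = 1.6181 × 1.070800/1.081200 = 1.602536 CZK per NOK.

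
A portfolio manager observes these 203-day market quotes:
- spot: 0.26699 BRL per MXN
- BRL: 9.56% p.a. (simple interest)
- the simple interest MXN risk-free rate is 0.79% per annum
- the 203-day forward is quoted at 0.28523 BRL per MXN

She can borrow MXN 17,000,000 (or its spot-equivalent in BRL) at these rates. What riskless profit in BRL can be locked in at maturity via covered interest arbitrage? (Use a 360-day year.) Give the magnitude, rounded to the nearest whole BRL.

T = 203/360 years.
Invest the MXN and cover forward: 17,000,000 × 1.004454722 × 0.28523 = BRL 4,870,510.55.
Convert at spot and invest in BRL: 17,000,000 × 0.26699 × 1.053907778 = BRL 4,783,508.24.
The quoted forward overvalues MXN, so borrow BRL, buy MXN at spot, deposit the MXN at 0.79%, and sell the proceeds forward at 0.28523.
Arbitrage profit = |4,870,510.55 − 4,783,508.24| = BRL 87,002.

BRL 87,002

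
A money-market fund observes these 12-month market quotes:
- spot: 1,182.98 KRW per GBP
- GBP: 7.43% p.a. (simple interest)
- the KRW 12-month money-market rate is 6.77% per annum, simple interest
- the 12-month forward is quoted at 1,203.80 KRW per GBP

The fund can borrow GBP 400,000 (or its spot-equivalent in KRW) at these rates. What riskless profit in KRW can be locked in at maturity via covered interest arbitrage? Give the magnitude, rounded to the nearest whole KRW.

T = 1 year.
Route A — deposit GBP, sell forward: 400,000 × 1.074300 × 1203.80 = KRW 517,296,936.00.
Route B — convert at spot, deposit KRW: 400,000 × 1182.98 × 1.067700 = KRW 505,227,098.40.
The quoted forward overvalues GBP, so borrow KRW, buy GBP at spot, deposit the GBP at 7.43%, and sell the proceeds forward at 1,203.80.
Arbitrage profit = |517,296,936.00 − 505,227,098.40| = KRW 12,069,838.

KRW 12,069,838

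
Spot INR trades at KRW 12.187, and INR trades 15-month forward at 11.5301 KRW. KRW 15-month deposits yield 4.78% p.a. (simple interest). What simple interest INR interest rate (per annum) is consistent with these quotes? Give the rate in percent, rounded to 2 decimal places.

9.61%

T = 15/12 years.
CIP gives F = S · g_KRW/g_INR, so g_KRW/g_INR = 11.5301/12.187 = 0.9460983.
The KRW side grows by 1 + 0.0478×15/12 = 1.059750.
That pins the INR growth at 1.1201267.
(1.1201267 − 1)/T = 0.096101, i.e. 9.61%.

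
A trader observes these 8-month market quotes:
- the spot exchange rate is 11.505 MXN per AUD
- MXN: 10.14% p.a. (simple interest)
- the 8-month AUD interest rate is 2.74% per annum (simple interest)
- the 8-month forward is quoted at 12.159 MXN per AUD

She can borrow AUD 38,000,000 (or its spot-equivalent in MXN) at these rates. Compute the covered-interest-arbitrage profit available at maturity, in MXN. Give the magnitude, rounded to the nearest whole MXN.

MXN 3,737,923

T = 8/12 years.
Invest the AUD and cover forward: 38,000,000 × 1.01826666667 × 12.159 = MXN 470,481,967.20.
Convert at spot and invest in MXN: 38,000,000 × 11.505 × 1.067600 = MXN 466,744,044.00.
The quoted forward overvalues AUD, so borrow MXN, buy AUD at spot, deposit the AUD at 2.74%, and sell the proceeds forward at 12.159.
Profit = 470,481,967.20 − 466,744,044.00 = MXN 3,737,923.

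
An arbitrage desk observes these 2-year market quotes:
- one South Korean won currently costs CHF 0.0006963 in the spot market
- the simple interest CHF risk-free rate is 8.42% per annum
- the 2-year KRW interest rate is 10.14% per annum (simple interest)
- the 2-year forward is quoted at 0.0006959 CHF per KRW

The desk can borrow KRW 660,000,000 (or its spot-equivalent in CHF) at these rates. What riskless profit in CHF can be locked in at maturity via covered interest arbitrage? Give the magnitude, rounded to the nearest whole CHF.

T = 2 years.
Route A — deposit KRW, sell forward: 660,000,000 × 1.202800 × 0.0006959 = CHF 552,438.82.
Route B — convert at spot, deposit CHF: 660,000,000 × 0.0006963 × 1.168400 = CHF 536,947.57.
The quoted forward overvalues KRW, so borrow CHF, buy KRW at spot, deposit the KRW at 10.14%, and sell the proceeds forward at 0.0006959.
Arbitrage profit = |552,438.82 − 536,947.57| = CHF 15,491.

CHF 15,491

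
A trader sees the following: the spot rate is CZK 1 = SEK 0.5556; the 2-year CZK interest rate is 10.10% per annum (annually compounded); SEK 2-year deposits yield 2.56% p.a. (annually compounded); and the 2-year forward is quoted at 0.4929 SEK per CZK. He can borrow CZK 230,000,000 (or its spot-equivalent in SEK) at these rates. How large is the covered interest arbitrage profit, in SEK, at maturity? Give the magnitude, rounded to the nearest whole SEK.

SEK 3,009,098

T = 2 years.
Route A — deposit CZK, sell forward: 230,000,000 × 1.212201 × 0.4929 = SEK 137,423,590.77.
Route B — convert at spot, deposit SEK: 230,000,000 × 0.5556 × 1.05185536 = SEK 134,414,492.74.
The quoted forward overvalues CZK, so borrow SEK, buy CZK at spot, deposit the CZK at 10.10%, and sell the proceeds forward at 0.4929.
Profit = 137,423,590.77 − 134,414,492.74 = SEK 3,009,098.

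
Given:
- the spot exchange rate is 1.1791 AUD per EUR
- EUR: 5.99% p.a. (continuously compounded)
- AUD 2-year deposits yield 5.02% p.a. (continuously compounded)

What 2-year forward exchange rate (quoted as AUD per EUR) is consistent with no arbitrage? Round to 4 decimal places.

1.1564

T = 2 years.
AUD accumulates by e^(0.0502×2) = 1.1056131.
Growth of 1 EUR over T: e^(0.0599×2) = 1.1272714.
CIP: F = S · (grow AUD)/(grow EUR) = 1.1791 × 1.1056131/1.1272714 = 1.156446 AUD per EUR.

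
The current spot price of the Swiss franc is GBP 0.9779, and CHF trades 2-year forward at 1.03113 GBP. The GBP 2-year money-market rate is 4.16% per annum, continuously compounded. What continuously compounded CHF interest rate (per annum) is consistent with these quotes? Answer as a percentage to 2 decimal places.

1.51%

T = 2 years.
By CIP, F/S equals the GBP-to-CHF growth ratio: 1.03113/0.9779 = 1.0544330.
The GBP side grows by e^(0.0416×2) = 1.0867591.
That pins the CHF growth at 1.0306573.
Take logs: ln 1.0306573 / 2 = 0.015098, so 1.51%.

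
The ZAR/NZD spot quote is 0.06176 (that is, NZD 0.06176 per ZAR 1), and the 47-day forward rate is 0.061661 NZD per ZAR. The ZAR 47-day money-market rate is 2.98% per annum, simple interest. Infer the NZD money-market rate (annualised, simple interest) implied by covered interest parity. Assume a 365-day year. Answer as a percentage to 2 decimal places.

1.73%

T = 47/365 years.
CIP gives F = S · g_NZD/g_ZAR, so g_NZD/g_ZAR = 0.061661/0.06176 = 0.9983970.
ZAR growth factor: 1 + 0.0298×47/365 = 1.0038373.
That pins the NZD growth at 1.0022281.
r = (1.0022281 − 1)/(47/365) = 0.017303 → 1.73%.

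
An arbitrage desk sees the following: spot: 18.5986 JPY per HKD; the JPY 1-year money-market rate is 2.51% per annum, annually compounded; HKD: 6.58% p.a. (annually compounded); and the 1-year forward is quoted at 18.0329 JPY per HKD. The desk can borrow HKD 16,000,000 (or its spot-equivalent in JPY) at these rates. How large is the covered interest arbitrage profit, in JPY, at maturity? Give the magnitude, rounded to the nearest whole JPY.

JPY 2,464,639

T = 1 year.
Route A — deposit HKD, sell forward: 16,000,000 × 1.065800 × 18.0329 = JPY 307,511,437.12.
Route B — convert at spot, deposit JPY: 16,000,000 × 18.5986 × 1.025100 = JPY 305,046,797.76.
The quoted forward overvalues HKD, so borrow JPY, buy HKD at spot, deposit the HKD at 6.58%, and sell the proceeds forward at 18.0329.
Profit = 307,511,437.12 − 305,046,797.76 = JPY 2,464,639.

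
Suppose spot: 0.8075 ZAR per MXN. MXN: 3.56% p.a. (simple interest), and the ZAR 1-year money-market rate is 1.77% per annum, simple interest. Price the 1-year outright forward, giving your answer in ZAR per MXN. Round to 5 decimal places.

T = 1 year.
Growth of 1 ZAR over T: 1 + 0.0177×1 = 1.017700.
Growth of 1 MXN over T: 1 + 0.0356×1 = 1.035600.
So F = 0.8075 × 1.017700 / 1.035600 = 0.7935426 (ZAR/MXN).

0.79354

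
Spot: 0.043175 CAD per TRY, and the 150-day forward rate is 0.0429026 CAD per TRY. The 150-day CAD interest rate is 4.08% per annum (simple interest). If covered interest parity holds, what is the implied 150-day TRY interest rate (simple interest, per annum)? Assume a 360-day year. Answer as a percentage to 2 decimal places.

T = 150/360 years.
CIP gives F = S · g_CAD/g_TRY, so g_CAD/g_TRY = 0.0429026/0.043175 = 0.9936908.
CAD growth factor: 1 + 0.0408×150/360 = 1.017000.
Hence g_TRY = 1.0234572.
(1.0234572 − 1)/T = 0.056297, i.e. 5.63%.

5.63%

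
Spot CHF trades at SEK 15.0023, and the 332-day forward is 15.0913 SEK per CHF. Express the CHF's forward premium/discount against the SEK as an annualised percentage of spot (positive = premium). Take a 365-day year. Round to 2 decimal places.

T = 332/365 years.
Period premium: (15.0913 − 15.0023)/15.0023 = 0.0059324.
×(1/T) gives 0.65% p.a.

+0.65%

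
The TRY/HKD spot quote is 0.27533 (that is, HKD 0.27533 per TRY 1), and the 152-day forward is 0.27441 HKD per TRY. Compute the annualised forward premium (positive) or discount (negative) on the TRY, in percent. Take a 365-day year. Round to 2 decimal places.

-0.80%

T = 152/365 years.
(F − S)/S = (0.27441 − 0.27533)/0.27533 = -0.0033414.
Per annum: -0.0033414 / (152/365) = -0.008024 = -0.80%.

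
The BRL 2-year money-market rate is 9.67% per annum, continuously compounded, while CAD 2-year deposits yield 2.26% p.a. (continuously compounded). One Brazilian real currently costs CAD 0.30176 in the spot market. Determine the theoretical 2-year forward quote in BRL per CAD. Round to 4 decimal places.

T = 2 years.
CAD accumulates by e^(0.0226×2) = 1.0462371.
BRL growth factor: e^(0.0967×2) = 1.213368.
Forward (CAD per BRL) = 0.30176 × 1.0462371 / 1.213368 = 0.2601952.
Invert for BRL per CAD: 1 / 0.2601952 = 3.8433.

3.8433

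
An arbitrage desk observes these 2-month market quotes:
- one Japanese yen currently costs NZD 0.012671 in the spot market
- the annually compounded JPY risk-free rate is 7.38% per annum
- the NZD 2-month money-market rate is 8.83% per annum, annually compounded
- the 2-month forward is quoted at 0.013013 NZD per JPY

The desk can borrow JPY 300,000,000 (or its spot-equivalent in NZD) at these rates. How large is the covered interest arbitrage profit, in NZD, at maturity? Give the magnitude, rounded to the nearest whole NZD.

T = 2/12 years.
Keep in JPY, deliver into the forward: 300,000,000·1.011937989·0.013013 = NZD 3,950,504.72.
Swap to NZD now, deposit: 300,000,000·0.012671·1.014202721 = NZD 3,855,288.80.
The quoted forward overvalues JPY, so borrow NZD, buy JPY at spot, deposit the JPY at 7.38%, and sell the proceeds forward at 0.013013.
Profit = 3,950,504.72 − 3,855,288.80 = NZD 95,216.

NZD 95,216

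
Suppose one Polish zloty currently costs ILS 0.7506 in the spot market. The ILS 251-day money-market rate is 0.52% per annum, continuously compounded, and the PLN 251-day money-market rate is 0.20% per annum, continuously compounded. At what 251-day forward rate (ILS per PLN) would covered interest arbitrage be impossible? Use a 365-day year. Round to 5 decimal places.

T = 251/365 years.
Growth of 1 ILS over T: e^(0.0052×251/365) = 1.0035823.
PLN growth factor: e^(0.0020×251/365) = 1.0013763.
So F = 0.7506 × 1.0035823 / 1.0013763 = 0.7522535 (ILS/PLN).

0.75225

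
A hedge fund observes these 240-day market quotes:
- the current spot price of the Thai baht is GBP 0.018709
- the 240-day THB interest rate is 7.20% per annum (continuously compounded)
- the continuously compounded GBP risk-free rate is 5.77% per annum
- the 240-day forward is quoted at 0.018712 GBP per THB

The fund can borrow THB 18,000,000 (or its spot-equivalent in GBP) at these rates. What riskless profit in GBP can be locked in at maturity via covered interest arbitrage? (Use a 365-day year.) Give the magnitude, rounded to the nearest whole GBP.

T = 240/365 years.
Keep in THB, deliver into the forward: 18,000,000·1.04848102·0.018712 = GBP 353,145.18.
Swap to GBP now, deposit: 18,000,000·0.018709·1.03866863 = GBP 349,784.13.
The quoted forward overvalues THB, so borrow GBP, buy THB at spot, deposit the THB at 7.20%, and sell the proceeds forward at 0.018712.
The gap between the two covered legs is GBP 3,361.

GBP 3,361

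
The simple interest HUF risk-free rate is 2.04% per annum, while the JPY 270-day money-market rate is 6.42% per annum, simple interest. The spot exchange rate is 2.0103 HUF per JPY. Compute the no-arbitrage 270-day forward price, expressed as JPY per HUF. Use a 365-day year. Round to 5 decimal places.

T = 270/365 years.
HUF growth factor: 1 + 0.0204×270/365 = 1.0150904.
JPY growth factor: 1 + 0.0642×270/365 = 1.0474904.
So F = 2.0103 × 1.0150904 / 1.0474904 = 1.948119 (HUF/JPY).
Quoted the other way: 1/1.948119 = 0.51332 JPY per HUF.

0.51332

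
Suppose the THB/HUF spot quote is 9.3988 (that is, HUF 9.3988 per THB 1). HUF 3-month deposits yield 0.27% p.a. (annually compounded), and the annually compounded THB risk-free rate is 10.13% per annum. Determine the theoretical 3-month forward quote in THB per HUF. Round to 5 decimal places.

0.10892

T = 3/12 years.
Growth of 1 HUF over T: (1 + 0.0027)^(3/12) = 1.0006743.
THB accumulates by (1 + 0.1013)^(3/12) = 1.0244161.
Forward (HUF per THB) = 9.3988 × 1.0006743 / 1.0244161 = 9.180974.
Invert for THB per HUF: 1 / 9.180974 = 0.10892.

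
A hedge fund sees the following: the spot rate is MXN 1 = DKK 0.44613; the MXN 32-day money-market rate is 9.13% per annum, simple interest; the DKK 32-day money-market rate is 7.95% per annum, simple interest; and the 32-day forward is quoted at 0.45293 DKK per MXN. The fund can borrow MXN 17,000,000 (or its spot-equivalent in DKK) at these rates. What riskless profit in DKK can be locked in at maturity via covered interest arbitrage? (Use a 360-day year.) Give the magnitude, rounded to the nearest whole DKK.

DKK 124,493

T = 32/360 years.
Invest the MXN and cover forward: 17,000,000 × 1.008115556 × 0.45293 = DKK 7,762,298.24.
Convert at spot and invest in DKK: 17,000,000 × 0.44613 × 1.007066667 = DKK 7,637,805.09.
The quoted forward overvalues MXN, so borrow DKK, buy MXN at spot, deposit the MXN at 9.13%, and sell the proceeds forward at 0.45293.
Arbitrage profit = |7,762,298.24 − 7,637,805.09| = DKK 124,493.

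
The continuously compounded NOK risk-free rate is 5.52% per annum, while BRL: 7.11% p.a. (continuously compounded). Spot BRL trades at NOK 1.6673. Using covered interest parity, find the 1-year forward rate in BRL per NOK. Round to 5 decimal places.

0.60938

T = 1 year.
NOK accumulates by e^(0.0552×1) = 1.0567519.
BRL growth factor: e^(0.0711×1) = 1.0736886.
CIP: F = S · (grow NOK)/(grow BRL) = 1.6673 × 1.0567519/1.0736886 = 1.640999 NOK per BRL.
Invert for BRL per NOK: 1 / 1.640999 = 0.60938.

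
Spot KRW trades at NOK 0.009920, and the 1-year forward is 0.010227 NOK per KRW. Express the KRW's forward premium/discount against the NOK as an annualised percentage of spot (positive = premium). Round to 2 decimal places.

T = 1 year.
Period premium: (0.010227 − 0.00992)/0.00992 = 0.0309476.
×(1/T) gives 3.09% p.a.

+3.09%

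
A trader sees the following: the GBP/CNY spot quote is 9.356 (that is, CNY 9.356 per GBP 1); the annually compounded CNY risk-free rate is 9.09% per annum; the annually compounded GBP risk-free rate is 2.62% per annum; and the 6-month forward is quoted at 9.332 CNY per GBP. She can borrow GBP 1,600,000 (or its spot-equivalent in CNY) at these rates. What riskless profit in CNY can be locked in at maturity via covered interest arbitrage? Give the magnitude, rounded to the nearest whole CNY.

T = 6/12 years.
Invest the GBP and cover forward: 1,600,000 × 1.013015301 × 9.332 = CNY 15,125,534.06.
Convert at spot and invest in CNY: 1,600,000 × 9.356 × 1.0444615838 = CNY 15,635,172.12.
The quoted forward undervalues GBP, so borrow GBP, convert to CNY at spot, deposit the CNY at 9.09%, and buy GBP forward at 9.332 to cover the loan.
Arbitrage profit = |15,125,534.06 − 15,635,172.12| = CNY 509,638.

CNY 509,638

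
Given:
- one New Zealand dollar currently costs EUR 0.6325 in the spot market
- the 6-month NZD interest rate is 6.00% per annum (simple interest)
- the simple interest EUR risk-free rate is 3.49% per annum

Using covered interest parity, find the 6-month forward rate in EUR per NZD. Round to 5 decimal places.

T = 6/12 years.
EUR accumulates by 1 + 0.0349×6/12 = 1.017450.
NZD accumulates by 1 + 0.0600×6/12 = 1.030000.
Forward (EUR per NZD) = 0.6325 × 1.017450 / 1.030000 = 0.6247933.

0.62479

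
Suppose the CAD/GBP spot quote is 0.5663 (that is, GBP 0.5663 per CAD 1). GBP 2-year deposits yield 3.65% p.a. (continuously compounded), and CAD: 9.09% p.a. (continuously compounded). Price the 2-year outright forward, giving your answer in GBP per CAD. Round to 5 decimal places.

0.50792

T = 2 years.
Growth of 1 GBP over T: e^(0.0365×2) = 1.0757305.
CAD accumulates by e^(0.0909×2) = 1.1993743.
Forward (GBP per CAD) = 0.5663 × 1.0757305 / 1.1993743 = 0.5079200.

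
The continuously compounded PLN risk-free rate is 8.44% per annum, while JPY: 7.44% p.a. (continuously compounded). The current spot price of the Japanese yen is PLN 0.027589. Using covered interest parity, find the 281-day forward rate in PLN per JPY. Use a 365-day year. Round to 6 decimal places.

0.027802

T = 281/365 years.
Growth of 1 PLN over T: e^(0.0844×281/365) = 1.0671339.
JPY growth factor: e^(0.0744×281/365) = 1.058950.
So F = 0.027589 × 1.0671339 / 1.058950 = 0.02780222 (PLN/JPY).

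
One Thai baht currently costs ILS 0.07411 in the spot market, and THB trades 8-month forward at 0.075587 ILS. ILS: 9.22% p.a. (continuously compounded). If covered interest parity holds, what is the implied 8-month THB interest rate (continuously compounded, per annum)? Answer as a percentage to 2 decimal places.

T = 8/12 years.
F/S = 0.075587/0.07411 = 1.0199298 = (growth of ILS) / (growth of THB).
The ILS side grows by e^(0.0922×8/12) = 1.063395.
That pins the THB growth at 1.0426159.
r = ln(1.0426159)/(8/12) = 0.062599 → 6.26%.

6.26%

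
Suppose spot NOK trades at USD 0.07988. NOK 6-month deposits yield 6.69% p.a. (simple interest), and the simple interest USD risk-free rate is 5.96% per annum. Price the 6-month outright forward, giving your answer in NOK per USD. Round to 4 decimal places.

T = 6/12 years.
Growth of 1 USD over T: 1 + 0.0596×6/12 = 1.029800.
NOK growth factor: 1 + 0.0669×6/12 = 1.033450.
CIP: F = S · (grow USD)/(grow NOK) = 0.07988 × 1.029800/1.033450 = 0.079597875 USD per NOK.
Quoted the other way: 1/0.079597875 = 12.5631 NOK per USD.

12.5631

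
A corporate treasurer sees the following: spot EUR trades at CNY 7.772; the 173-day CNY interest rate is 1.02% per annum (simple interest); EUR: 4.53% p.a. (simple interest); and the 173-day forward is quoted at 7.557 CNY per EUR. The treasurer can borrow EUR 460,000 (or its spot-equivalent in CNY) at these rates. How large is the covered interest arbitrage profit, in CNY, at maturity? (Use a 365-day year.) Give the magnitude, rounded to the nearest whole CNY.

T = 173/365 years.
Route A — deposit EUR, sell forward: 460,000 × 1.021470959 × 7.557 = CNY 3,550,857.78.
Route B — convert at spot, deposit CNY: 460,000 × 7.772 × 1.004834521 = CNY 3,592,403.99.
The quoted forward undervalues EUR, so borrow EUR, convert to CNY at spot, deposit the CNY at 1.02%, and buy EUR forward at 7.557 to cover the loan.
Arbitrage profit = |3,550,857.78 − 3,592,403.99| = CNY 41,546.

CNY 41,546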